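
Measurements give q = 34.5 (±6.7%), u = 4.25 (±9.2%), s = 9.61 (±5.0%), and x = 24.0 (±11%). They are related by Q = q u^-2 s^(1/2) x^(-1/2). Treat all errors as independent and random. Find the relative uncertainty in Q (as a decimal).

For a monomial Q ∝ q, u^-2, s^(1/2), x^(-1/2), fractional errors add in quadrature:
  (1·δq/q)² = (1×0.0670)² = 0.00449;  (-2·δu/u)² = (-2×0.0920)² = 0.0339;  (½·δs/s)² = (0.5×0.0500)² = 0.000625;  (−½·δx/x)² = (-0.5×0.110)² = 0.00302
δQ/Q = √(0.0420) = 0.205

0.205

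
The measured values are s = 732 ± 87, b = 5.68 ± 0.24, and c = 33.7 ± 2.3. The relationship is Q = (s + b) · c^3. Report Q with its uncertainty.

Let u = s + b = 738. δu = √(δs² + δb²) = √(7570 + 0.0576) = 87.0, so δu/u = 0.118.
Q is then a monomial in u, c:
δQ/Q = √((δu/u)² + (3·δc/c)²) = √(0.0139 + 0.0419) = 0.236
Q = 2.82e+07, so δQ = 0.236 × 2.82e+07 = 6.67e+06.

(2.82 ± 0.667) × 10^7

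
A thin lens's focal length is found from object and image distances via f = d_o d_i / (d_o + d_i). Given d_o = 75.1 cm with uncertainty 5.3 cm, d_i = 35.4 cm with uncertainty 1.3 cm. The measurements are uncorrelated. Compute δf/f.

0.0337

∂f/∂d_o = (d_i/(d_o+d_i))² = 0.103;  ∂f/∂d_i = (d_o/(d_o+d_i))² = 0.462
δf = √((∂f/∂d_o · δd_o)² + (∂f/∂d_i · δd_i)²) = √(0.296 + 0.361) = 0.810 cm
f = 24.1 cm, so δf/f = 0.810/24.1 = 0.0337.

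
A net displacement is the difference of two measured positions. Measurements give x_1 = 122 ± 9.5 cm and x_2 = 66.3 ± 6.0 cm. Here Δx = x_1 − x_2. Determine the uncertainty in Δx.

Absolute uncertainties add in quadrature for a linear combination:
  (δx_1)² = 90.2;  (δx_2)² = 36.0
δΔx = √(126) = 11.2 cm

11.2 cm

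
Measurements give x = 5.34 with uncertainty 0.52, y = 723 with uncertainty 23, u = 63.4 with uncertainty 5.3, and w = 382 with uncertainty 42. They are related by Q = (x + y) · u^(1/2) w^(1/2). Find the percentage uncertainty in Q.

Let h = x + y = 728. δh = √(δx² + δy²) = √(0.270 + 529) = 23.0, so δh/h = 0.0316.
Q is then a monomial in h, u, w:
δQ/Q = √((δh/h)² + (½·δu/u)² + (½·δw/w)²) = √(0.000998 + 0.00175 + 0.00302) = 0.0759

7.59%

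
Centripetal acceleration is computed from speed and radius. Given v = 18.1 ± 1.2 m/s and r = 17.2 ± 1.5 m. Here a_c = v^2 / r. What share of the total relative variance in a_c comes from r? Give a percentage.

30.2%

(δa_c/a_c)² = (2·δv/v)² + (-1·δr/r)²
  v term: (2×0.0663)² = 0.0176
  r term: (-1×0.0872)² = 0.00761
Total = 0.0252. Share from r = 0.00761/0.0252 = 0.302.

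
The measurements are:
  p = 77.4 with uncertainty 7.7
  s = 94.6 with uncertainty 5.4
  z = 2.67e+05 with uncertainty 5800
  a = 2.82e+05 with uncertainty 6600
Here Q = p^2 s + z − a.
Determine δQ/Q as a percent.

21.3%

Let w = p^2·s = 5.67e+05. δw/w = √((2·δp/p)² + (1·δs/s)²) = √(0.0396 + 0.00326) = 0.207, so δw = 1.17e+05.
Q = w + z − a: δQ = √(δw² + δz² + δa²) = √(1.38e+10 + 3.36e+07 + 4.36e+07) = 1.18e+05
Q = 5.52e+05, so δQ/Q = 1.18e+05/5.52e+05 = 0.213.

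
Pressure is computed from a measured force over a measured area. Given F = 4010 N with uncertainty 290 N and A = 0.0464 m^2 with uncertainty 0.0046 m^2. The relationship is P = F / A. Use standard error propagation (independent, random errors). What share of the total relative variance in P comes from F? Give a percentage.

34.7%

(δP/P)² = (1·δF/F)² + (-1·δA/A)²
  F term: (1×0.0723)² = 0.00523
  A term: (-1×0.0991)² = 0.00983
Total = 0.0151. Share from F = 0.00523/0.0151 = 0.347.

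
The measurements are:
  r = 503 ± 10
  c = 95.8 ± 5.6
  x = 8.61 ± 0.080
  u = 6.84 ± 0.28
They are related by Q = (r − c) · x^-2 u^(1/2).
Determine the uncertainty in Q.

0.567

Let w = r − c = 407. δw = √(δr² + δc²) = √(100 + 31.4) = 11.5, so δw/w = 0.0281.
Q is then a monomial in w, x, u:
δQ/Q = √((δw/w)² + (-2·δx/x)² + (½·δu/u)²) = √(0.000792 + 0.000345 + 0.000419) = 0.0395
Q = 14.4, so δQ = 0.0395 × 14.4 = 0.567.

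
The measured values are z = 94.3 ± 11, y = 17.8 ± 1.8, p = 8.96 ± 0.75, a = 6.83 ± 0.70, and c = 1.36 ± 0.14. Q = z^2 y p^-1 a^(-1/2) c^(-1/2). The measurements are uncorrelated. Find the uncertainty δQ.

For a monomial Q ∝ z^2, y, p^-1, a^(-1/2), c^(-1/2), fractional errors add in quadrature:
  (2·δz/z)² = (2×0.117)² = 0.0544;  (1·δy/y)² = (1×0.101)² = 0.0102;  (-1·δp/p)² = (-1×0.0837)² = 0.00701;  (−½·δa/a)² = (-0.5×0.102)² = 0.00263;  (−½·δc/c)² = (-0.5×0.103)² = 0.00265
δQ/Q = √(0.0769) = 0.277
Q = 5800, so δQ = 0.277 × 5800 = 1610.

1610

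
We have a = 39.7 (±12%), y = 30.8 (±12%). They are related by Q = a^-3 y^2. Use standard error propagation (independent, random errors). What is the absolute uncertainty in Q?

Relative error in a monomial: (δQ/Q)² = Σ (nᵢ · δxᵢ/xᵢ)².
  (-3·δa/a)² = (-3×0.120)² = 0.130;  (2·δy/y)² = (2×0.120)² = 0.0576
δQ/Q = √(0.187) = 0.433
Q = 0.0152, so δQ = 0.433 × 0.0152 = 0.00656.

0.00656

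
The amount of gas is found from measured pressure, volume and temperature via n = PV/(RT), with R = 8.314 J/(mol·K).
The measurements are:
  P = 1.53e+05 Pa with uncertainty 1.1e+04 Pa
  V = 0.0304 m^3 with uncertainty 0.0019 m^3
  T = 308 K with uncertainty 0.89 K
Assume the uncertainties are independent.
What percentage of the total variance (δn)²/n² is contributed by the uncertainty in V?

43.0%

(δn/n)² = (1·δP/P)² + (1·δV/V)² + (-1·δT/T)²
  P term: (1×0.0719)² = 0.00517
  V term: (1×0.0625)² = 0.00391
  T term: (-1×0.00289)² = 8.35e-06
Total = 0.00908. Share from V = 0.00391/0.00908 = 0.430.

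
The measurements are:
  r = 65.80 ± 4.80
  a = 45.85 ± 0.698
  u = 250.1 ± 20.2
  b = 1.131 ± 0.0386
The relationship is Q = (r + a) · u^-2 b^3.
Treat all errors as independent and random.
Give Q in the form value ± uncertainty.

Let w = r + a = 111.7. δw = √(δr² + δa²) = √(23.0 + 0.487) = 4.85, so δw/w = 0.0434.
Q is then a monomial in w, u, b:
δQ/Q = √((δw/w)² + (-2·δu/u)² + (3·δb/b)²) = √(0.00189 + 0.0261 + 0.0105) = 0.196
Q = 0.002582, so δQ = 0.196 × 0.002582 = 0.000506.

0.002582 ± 0.000506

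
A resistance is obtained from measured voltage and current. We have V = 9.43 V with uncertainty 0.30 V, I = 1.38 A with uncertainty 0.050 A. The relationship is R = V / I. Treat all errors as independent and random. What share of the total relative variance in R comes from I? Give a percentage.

(δR/R)² = (1·δV/V)² + (-1·δI/I)²
  V term: (1×0.0318)² = 0.00101
  I term: (-1×0.0362)² = 0.00131
Total = 0.00232. Share from I = 0.00131/0.00232 = 0.565.

56.5%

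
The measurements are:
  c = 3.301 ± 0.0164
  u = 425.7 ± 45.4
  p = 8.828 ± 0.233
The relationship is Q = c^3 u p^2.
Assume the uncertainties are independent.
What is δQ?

Products/powers → add relative errors in quadrature, weighted by exponent:
  (3·δc/c)² = (3×0.00497)² = 0.000222;  (1·δu/u)² = (1×0.107)² = 0.0114;  (2·δp/p)² = (2×0.0264)² = 0.00279
δQ/Q = √(0.0144) = 0.120
Q = 1.193e+06, so δQ = 0.120 × 1.193e+06 = 1.43e+05.

1.43e+05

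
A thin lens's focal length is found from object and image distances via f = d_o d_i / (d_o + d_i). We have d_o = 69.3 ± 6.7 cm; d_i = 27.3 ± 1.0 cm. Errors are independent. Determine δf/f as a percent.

3.79%

∂f/∂d_o = (d_i/(d_o+d_i))² = 0.0799;  ∂f/∂d_i = (d_o/(d_o+d_i))² = 0.515
δf = √((∂f/∂d_o · δd_o)² + (∂f/∂d_i · δd_i)²) = √(0.286 + 0.265) = 0.742 cm
f = 19.6 cm, so δf/f = 0.742/19.6 = 0.0379.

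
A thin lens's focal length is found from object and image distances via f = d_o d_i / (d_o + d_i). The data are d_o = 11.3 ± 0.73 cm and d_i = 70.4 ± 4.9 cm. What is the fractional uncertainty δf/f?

∂f/∂d_o = (d_i/(d_o+d_i))² = 0.743;  ∂f/∂d_i = (d_o/(d_o+d_i))² = 0.0191
δf = √((∂f/∂d_o · δd_o)² + (∂f/∂d_i · δd_i)²) = √(0.294 + 0.00879) = 0.550 cm
f = 9.74 cm, so δf/f = 0.550/9.74 = 0.0565.

0.0565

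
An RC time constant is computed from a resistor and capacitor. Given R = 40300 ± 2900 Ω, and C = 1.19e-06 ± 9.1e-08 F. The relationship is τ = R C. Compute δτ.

0.00504 s

Each factor contributes (exponent × relative error)² to (δτ/τ)²:
  (1·δR/R)² = (1×0.0720)² = 0.00518;  (1·δC/C)² = (1×0.0765)² = 0.00585
δτ/τ = √(0.0110) = 0.105
τ = 0.0480 s, so δτ = 0.105 × 0.0480 = 0.00504 s.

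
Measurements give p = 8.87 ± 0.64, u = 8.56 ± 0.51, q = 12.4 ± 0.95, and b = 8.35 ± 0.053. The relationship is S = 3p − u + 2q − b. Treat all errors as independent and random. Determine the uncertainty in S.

2.75

Each term contributes (cᵢ δxᵢ)² to (δS)²:
  (3·δp)² = 3.69;  (δu)² = 0.260;  (2·δq)² = 3.61;  (δb)² = 0.00281
δS = √(7.56) = 2.75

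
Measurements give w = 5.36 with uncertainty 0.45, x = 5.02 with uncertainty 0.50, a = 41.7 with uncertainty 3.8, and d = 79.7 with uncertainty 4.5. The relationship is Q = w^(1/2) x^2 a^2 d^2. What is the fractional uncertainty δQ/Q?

For a monomial Q ∝ w^(1/2), x^2, a^2, d^2, fractional errors add in quadrature:
  (½·δw/w)² = (0.5×0.0840)² = 0.00176;  (2·δx/x)² = (2×0.0996)² = 0.0397;  (2·δa/a)² = (2×0.0911)² = 0.0332;  (2·δd/d)² = (2×0.0565)² = 0.0128
δQ/Q = √(0.0874) = 0.296

0.296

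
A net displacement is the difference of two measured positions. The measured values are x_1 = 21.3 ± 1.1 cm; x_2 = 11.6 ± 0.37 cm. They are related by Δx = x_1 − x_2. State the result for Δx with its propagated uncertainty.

9.70 ± 1.16 cm

Absolute uncertainties add in quadrature for a linear combination:
  (δx_1)² = 1.21;  (δx_2)² = 0.137
δΔx = √(1.35) = 1.16 cm
Δx = 9.70 cm.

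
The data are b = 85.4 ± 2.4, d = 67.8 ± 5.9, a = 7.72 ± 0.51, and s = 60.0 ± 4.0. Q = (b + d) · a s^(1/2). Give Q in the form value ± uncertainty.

Let u = b + d = 153. δu = √(δb² + δd²) = √(5.76 + 34.8) = 6.37, so δu/u = 0.0416.
Q is then a monomial in u, a, s:
δQ/Q = √((δu/u)² + (1·δa/a)² + (½·δs/s)²) = √(0.00173 + 0.00436 + 0.00111) = 0.0849
Q = 9160, so δQ = 0.0849 × 9160 = 778.

9160 ± 778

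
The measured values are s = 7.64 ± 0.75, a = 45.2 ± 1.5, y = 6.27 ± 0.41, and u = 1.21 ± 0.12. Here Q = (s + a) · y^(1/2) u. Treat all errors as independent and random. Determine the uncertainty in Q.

Let w = s + a = 52.8. δw = √(δs² + δa²) = √(0.562 + 2.25) = 1.68, so δw/w = 0.0317.
Q is then a monomial in w, y, u:
δQ/Q = √((δw/w)² + (½·δy/y)² + (1·δu/u)²) = √(0.00101 + 0.00107 + 0.00984) = 0.109
Q = 160, so δQ = 0.109 × 160 = 17.5.

17.5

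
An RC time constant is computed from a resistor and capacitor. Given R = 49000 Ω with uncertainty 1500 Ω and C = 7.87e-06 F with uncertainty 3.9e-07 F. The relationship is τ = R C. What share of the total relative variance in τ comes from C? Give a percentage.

(δτ/τ)² = (1·δR/R)² + (1·δC/C)²
  R term: (1×0.0306)² = 0.000937
  C term: (1×0.0496)² = 0.00246
Total = 0.00339. Share from C = 0.00246/0.00339 = 0.724.

72.4%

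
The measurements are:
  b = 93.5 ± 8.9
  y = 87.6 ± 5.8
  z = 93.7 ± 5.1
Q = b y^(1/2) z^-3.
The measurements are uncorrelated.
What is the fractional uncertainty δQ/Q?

Each factor contributes (exponent × relative error)² to (δQ/Q)²:
  (1·δb/b)² = (1×0.0952)² = 0.00906;  (½·δy/y)² = (0.5×0.0662)² = 0.00110;  (-3·δz/z)² = (-3×0.0544)² = 0.0267
δQ/Q = √(0.0368) = 0.192

0.192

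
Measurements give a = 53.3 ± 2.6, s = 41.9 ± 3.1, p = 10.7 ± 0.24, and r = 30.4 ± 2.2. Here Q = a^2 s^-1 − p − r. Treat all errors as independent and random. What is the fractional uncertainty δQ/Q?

0.322

Let w = a^2·s^-1 = 67.8. δw/w = √((2·δa/a)² + (-1·δs/s)²) = √(0.00952 + 0.00547) = 0.122, so δw = 8.30.
Q = w − p − r: δQ = √(δw² + δp² + δr²) = √(68.9 + 0.0576 + 4.84) = 8.59
Q = 26.7, so δQ/Q = 8.59/26.7 = 0.322.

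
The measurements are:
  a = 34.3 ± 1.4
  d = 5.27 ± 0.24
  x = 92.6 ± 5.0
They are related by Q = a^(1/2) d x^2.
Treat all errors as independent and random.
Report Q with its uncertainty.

(2.65 ± 0.315) × 10^5

Q is a product of powers, so relative uncertainties combine in quadrature:
  (½·δa/a)² = (0.5×0.0408)² = 0.000416;  (1·δd/d)² = (1×0.0455)² = 0.00207;  (2·δx/x)² = (2×0.0540)² = 0.0117
δQ/Q = √(0.0142) = 0.119
Q = 2.65e+05, so δQ = 0.119 × 2.65e+05 = 31500.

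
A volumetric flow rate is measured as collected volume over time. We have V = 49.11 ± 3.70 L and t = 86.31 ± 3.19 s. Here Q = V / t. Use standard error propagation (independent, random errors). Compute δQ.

0.0477 L/s

Each factor contributes (exponent × relative error)² to (δQ/Q)²:
  (1·δV/V)² = (1×0.0753)² = 0.00568;  (-1·δt/t)² = (-1×0.0370)² = 0.00137
δQ/Q = √(0.00704) = 0.0839
Q = 0.5690 L/s, so δQ = 0.0839 × 0.5690 = 0.0477 L/s.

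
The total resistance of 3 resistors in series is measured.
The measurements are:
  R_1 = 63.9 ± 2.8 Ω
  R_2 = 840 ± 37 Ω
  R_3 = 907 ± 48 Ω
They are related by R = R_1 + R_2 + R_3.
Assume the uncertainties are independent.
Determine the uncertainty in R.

60.7 Ω

Absolute uncertainties add in quadrature for a linear combination:
  (δR_1)² = 7.84;  (δR_2)² = 1370;  (δR_3)² = 2300
δR = √(3680) = 60.7 Ω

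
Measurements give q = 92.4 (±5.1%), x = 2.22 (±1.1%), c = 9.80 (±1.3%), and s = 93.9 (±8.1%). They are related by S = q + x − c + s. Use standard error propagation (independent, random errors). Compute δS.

8.95

Sums and differences: (δS)² = Σ (cᵢ δxᵢ)².
  (δq)² = 22.2;  (δx)² = 0.000596;  (δc)² = 0.0162;  (δs)² = 57.8
δS = √(80.1) = 8.95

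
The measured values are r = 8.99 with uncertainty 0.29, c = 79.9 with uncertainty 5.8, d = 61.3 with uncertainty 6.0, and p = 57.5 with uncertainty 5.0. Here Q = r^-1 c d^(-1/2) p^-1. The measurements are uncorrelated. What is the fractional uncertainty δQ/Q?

Products/powers → add relative errors in quadrature, weighted by exponent:
  (-1·δr/r)² = (-1×0.0323)² = 0.00104;  (1·δc/c)² = (1×0.0726)² = 0.00527;  (−½·δd/d)² = (-0.5×0.0979)² = 0.00240;  (-1·δp/p)² = (-1×0.0870)² = 0.00756
δQ/Q = √(0.0163) = 0.128

0.128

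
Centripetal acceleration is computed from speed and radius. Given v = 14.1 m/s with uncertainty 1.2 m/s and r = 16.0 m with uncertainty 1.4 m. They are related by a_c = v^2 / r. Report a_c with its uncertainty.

For a monomial a_c ∝ v^2, r^-1, fractional errors add in quadrature:
  (2·δv/v)² = (2×0.0851)² = 0.0290;  (-1·δr/r)² = (-1×0.0875)² = 0.00766
δa_c/a_c = √(0.0366) = 0.191
a_c = 12.4 m/s^2, so δa_c = 0.191 × 12.4 = 2.38 m/s^2.

12.4 ± 2.38 m/s^2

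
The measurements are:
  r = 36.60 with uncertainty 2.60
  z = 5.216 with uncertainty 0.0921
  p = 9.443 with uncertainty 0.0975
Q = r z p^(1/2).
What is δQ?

43.0

Q is a product of powers, so relative uncertainties combine in quadrature:
  (1·δr/r)² = (1×0.0710)² = 0.00505;  (1·δz/z)² = (1×0.0177)² = 0.000312;  (½·δp/p)² = (0.5×0.0103)² = 2.67e-05
δQ/Q = √(0.00538) = 0.0734
Q = 586.6, so δQ = 0.0734 × 586.6 = 43.0.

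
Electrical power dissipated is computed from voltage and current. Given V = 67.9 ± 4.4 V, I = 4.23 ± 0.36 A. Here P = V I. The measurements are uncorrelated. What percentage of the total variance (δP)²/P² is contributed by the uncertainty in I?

63.3%

(δP/P)² = (1·δV/V)² + (1·δI/I)²
  V term: (1×0.0648)² = 0.00420
  I term: (1×0.0851)² = 0.00724
Total = 0.0114. Share from I = 0.00724/0.0114 = 0.633.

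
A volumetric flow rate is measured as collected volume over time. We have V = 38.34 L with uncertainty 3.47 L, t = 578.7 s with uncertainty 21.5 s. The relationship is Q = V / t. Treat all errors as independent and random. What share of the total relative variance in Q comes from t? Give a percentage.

14.4%

(δQ/Q)² = (1·δV/V)² + (-1·δt/t)²
  V term: (1×0.0905)² = 0.00819
  t term: (-1×0.0372)² = 0.00138
Total = 0.00957. Share from t = 0.00138/0.00957 = 0.144.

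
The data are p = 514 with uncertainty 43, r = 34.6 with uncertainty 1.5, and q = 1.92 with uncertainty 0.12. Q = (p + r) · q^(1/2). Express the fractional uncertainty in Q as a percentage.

Let u = p + r = 549. δu = √(δp² + δr²) = √(1850 + 2.25) = 43.0, so δu/u = 0.0784.
Q is then a monomial in u, q:
δQ/Q = √((δu/u)² + (½·δq/q)²) = √(0.00615 + 0.000977) = 0.0844

8.44%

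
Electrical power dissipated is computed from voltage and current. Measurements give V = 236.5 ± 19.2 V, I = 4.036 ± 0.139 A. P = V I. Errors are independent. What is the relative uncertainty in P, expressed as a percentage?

Relative error in a monomial: (δP/P)² = Σ (nᵢ · δxᵢ/xᵢ)².
  (1·δV/V)² = (1×0.0812)² = 0.00659;  (1·δI/I)² = (1×0.0344)² = 0.00119
δP/P = √(0.00778) = 0.0882

8.82%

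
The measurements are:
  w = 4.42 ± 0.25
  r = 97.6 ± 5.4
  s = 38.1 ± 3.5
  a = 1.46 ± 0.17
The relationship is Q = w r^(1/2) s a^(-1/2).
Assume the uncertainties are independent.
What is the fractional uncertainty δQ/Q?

Q is a product of powers, so relative uncertainties combine in quadrature:
  (1·δw/w)² = (1×0.0566)² = 0.00320;  (½·δr/r)² = (0.5×0.0553)² = 0.000765;  (1·δs/s)² = (1×0.0919)² = 0.00844;  (−½·δa/a)² = (-0.5×0.116)² = 0.00339
δQ/Q = √(0.0158) = 0.126

0.126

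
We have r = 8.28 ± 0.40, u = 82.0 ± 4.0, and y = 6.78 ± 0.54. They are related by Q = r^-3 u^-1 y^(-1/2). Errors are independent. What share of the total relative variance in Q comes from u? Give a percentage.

9.53%

(δQ/Q)² = (-3·δr/r)² + (-1·δu/u)² + (−½·δy/y)²
  r term: (-3×0.0483)² = 0.0210
  u term: (-1×0.0488)² = 0.00238
  y term: (-0.5×0.0796)² = 0.00159
Total = 0.0250. Share from u = 0.00238/0.0250 = 0.0953.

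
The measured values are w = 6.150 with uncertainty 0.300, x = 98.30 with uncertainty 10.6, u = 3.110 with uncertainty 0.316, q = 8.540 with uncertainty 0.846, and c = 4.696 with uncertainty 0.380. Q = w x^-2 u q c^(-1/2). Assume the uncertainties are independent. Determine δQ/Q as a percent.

26.6%

For a monomial Q ∝ w, x^-2, u, q, c^(-1/2), fractional errors add in quadrature:
  (1·δw/w)² = (1×0.0488)² = 0.00238;  (-2·δx/x)² = (-2×0.108)² = 0.0465;  (1·δu/u)² = (1×0.102)² = 0.0103;  (1·δq/q)² = (1×0.0991)² = 0.00981;  (−½·δc/c)² = (-0.5×0.0809)² = 0.00164
δQ/Q = √(0.0707) = 0.266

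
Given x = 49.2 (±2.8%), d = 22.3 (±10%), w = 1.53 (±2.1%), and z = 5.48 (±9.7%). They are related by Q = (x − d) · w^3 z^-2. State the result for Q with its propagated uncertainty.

Let u = x − d = 26.9. δu = √(δx² + δd²) = √(1.90 + 4.97) = 2.62, so δu/u = 0.0974.
Q is then a monomial in u, w, z:
δQ/Q = √((δu/u)² + (3·δw/w)² + (-2·δz/z)²) = √(0.00950 + 0.00397 + 0.0376) = 0.226
Q = 3.21, so δQ = 0.226 × 3.21 = 0.725.

3.21 ± 0.725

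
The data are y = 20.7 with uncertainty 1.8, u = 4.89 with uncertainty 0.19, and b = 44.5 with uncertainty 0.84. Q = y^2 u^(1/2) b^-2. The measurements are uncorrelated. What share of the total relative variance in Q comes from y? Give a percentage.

(δQ/Q)² = (2·δy/y)² + (½·δu/u)² + (-2·δb/b)²
  y term: (2×0.0870)² = 0.0302
  u term: (0.5×0.0389)² = 0.000377
  b term: (-2×0.0189)² = 0.00143
Total = 0.0320. Share from y = 0.0302/0.0320 = 0.944.

94.4%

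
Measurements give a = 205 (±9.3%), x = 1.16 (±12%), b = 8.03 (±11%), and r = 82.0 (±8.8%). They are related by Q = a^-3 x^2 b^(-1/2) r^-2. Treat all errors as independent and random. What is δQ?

3.37e-12

Products/powers → add relative errors in quadrature, weighted by exponent:
  (-3·δa/a)² = (-3×0.0930)² = 0.0778;  (2·δx/x)² = (2×0.120)² = 0.0576;  (−½·δb/b)² = (-0.5×0.110)² = 0.00302;  (-2·δr/r)² = (-2×0.0880)² = 0.0310
δQ/Q = √(0.169) = 0.412
Q = 8.2e-12, so δQ = 0.412 × 8.2e-12 = 3.37e-12.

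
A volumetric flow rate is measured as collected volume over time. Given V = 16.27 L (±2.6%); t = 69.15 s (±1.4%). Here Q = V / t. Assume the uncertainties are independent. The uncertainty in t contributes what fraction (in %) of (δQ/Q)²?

(δQ/Q)² = (1·δV/V)² + (-1·δt/t)²
  V term: (1×0.0260)² = 0.000676
  t term: (-1×0.0140)² = 0.000196
Total = 0.000872. Share from t = 0.000196/0.000872 = 0.225.

22.5%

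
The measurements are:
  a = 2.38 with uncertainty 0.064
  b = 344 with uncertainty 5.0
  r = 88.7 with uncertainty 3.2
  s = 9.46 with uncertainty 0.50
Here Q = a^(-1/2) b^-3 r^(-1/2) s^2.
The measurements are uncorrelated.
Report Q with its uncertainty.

(1.51 ± 0.176) × 10^-7

Relative error in a monomial: (δQ/Q)² = Σ (nᵢ · δxᵢ/xᵢ)².
  (−½·δa/a)² = (-0.5×0.0269)² = 0.000181;  (-3·δb/b)² = (-3×0.0145)² = 0.00190;  (−½·δr/r)² = (-0.5×0.0361)² = 0.000325;  (2·δs/s)² = (2×0.0529)² = 0.0112
δQ/Q = √(0.0136) = 0.117
Q = 1.51e-07, so δQ = 0.117 × 1.51e-07 = 1.76e-08.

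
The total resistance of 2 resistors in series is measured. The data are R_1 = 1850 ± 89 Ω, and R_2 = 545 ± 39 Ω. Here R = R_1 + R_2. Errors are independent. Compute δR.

97.2 Ω

Sums and differences: (δR)² = Σ (cᵢ δxᵢ)².
  (δR_1)² = 7920;  (δR_2)² = 1520
δR = √(9440) = 97.2 Ω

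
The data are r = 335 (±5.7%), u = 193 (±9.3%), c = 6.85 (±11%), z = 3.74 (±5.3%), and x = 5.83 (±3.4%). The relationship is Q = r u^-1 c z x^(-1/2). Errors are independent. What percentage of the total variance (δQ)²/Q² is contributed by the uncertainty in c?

(δQ/Q)² = (1·δr/r)² + (-1·δu/u)² + (1·δc/c)² + (1·δz/z)² + (−½·δx/x)²
  r term: (1×0.0570)² = 0.00325
  u term: (-1×0.0930)² = 0.00865
  c term: (1×0.110)² = 0.0121
  z term: (1×0.0530)² = 0.00281
  x term: (-0.5×0.0340)² = 0.000289
Total = 0.0271. Share from c = 0.0121/0.0271 = 0.447.

44.7%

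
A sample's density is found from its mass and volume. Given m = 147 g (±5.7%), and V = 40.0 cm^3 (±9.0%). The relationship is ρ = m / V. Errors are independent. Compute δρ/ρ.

0.107

Relative error in a monomial: (δρ/ρ)² = Σ (nᵢ · δxᵢ/xᵢ)².
  (1·δm/m)² = (1×0.0570)² = 0.00325;  (-1·δV/V)² = (-1×0.0900)² = 0.00810
δρ/ρ = √(0.0113) = 0.107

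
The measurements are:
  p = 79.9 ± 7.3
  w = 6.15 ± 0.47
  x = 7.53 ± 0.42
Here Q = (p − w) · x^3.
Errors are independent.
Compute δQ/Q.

0.195

Let u = p − w = 73.8. δu = √(δp² + δw²) = √(53.3 + 0.221) = 7.32, so δu/u = 0.0992.
Q is then a monomial in u, x:
δQ/Q = √((δu/u)² + (3·δx/x)²) = √(0.00984 + 0.0280) = 0.195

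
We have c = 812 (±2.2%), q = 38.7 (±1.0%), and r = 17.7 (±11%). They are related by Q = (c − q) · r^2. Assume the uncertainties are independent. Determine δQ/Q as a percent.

Let u = c − q = 773. δu = √(δc² + δq²) = √(319 + 0.150) = 17.9, so δu/u = 0.0231.
Q is then a monomial in u, r:
δQ/Q = √((δu/u)² + (2·δr/r)²) = √(0.000534 + 0.0484) = 0.221

22.1%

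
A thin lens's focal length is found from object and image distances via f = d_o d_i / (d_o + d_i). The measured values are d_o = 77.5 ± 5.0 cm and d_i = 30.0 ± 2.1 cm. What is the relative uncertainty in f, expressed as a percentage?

∂f/∂d_o = (d_i/(d_o+d_i))² = 0.0779;  ∂f/∂d_i = (d_o/(d_o+d_i))² = 0.520
δf = √((∂f/∂d_o · δd_o)² + (∂f/∂d_i · δd_i)²) = √(0.152 + 1.19) = 1.16 cm
f = 21.6 cm, so δf/f = 1.16/21.6 = 0.0536.

5.36%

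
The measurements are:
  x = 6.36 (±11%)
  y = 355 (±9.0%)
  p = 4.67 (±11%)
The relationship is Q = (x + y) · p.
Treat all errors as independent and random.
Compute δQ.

238

Let u = x + y = 361. δu = √(δx² + δy²) = √(0.489 + 1020) = 32.0, so δu/u = 0.0884.
Q is then a monomial in u, p:
δQ/Q = √((δu/u)² + (1·δp/p)²) = √(0.00782 + 0.0121) = 0.141
Q = 1690, so δQ = 0.141 × 1690 = 238.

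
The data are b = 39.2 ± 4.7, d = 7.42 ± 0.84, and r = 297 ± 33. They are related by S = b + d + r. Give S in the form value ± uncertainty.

344 ± 33.3

For a sum/difference, combine absolute errors in quadrature:
  (δb)² = 22.1;  (δd)² = 0.706;  (δr)² = 1090
δS = √(1110) = 33.3
S = 344.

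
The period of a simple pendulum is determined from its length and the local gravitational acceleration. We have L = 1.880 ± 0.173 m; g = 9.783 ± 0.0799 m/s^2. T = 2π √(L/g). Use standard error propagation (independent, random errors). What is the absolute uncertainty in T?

0.127 s

Since T is a product/quotient, work with relative uncertainties:
  (½·δL/L)² = (0.5×0.0920)² = 0.00212;  (−½·δg/g)² = (-0.5×0.00817)² = 1.67e-05
δT/T = √(0.00213) = 0.0462
T = 2.754 s, so δT = 0.0462 × 2.754 = 0.127 s.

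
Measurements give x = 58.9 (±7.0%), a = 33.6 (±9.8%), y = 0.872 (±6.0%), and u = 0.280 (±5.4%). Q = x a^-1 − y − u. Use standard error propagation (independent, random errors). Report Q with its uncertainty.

Let p = x·a^-1 = 1.75. δp/p = √((1·δx/x)² + (-1·δa/a)²) = √(0.00490 + 0.00960) = 0.120, so δp = 0.211.
Q = p − y − u: δQ = √(δp² + δy² + δu²) = √(0.0446 + 0.00274 + 0.000229) = 0.218
Q = 0.601.

0.601 ± 0.218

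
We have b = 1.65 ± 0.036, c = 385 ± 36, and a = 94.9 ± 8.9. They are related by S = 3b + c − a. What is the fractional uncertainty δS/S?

S is a linear combination, so absolute uncertainties add in quadrature:
  (3·δb)² = 0.0117;  (δc)² = 1300;  (δa)² = 79.2
δS = √(1380) = 37.1
S = 295, so δS/S = 37.1/295 = 0.126.

0.126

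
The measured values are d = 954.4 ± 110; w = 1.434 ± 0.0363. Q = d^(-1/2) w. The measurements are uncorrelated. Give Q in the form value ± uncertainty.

0.04642 ± 0.00292

For a monomial Q ∝ d^(-1/2), w, fractional errors add in quadrature:
  (−½·δd/d)² = (-0.5×0.115)² = 0.00332;  (1·δw/w)² = (1×0.0253)² = 0.000641
δQ/Q = √(0.00396) = 0.0629
Q = 0.04642, so δQ = 0.0629 × 0.04642 = 0.00292.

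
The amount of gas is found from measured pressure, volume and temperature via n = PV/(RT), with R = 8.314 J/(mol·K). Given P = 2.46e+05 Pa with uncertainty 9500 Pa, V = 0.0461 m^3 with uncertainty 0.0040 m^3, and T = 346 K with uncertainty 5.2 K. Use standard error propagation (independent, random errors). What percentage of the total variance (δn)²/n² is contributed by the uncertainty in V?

(δn/n)² = (1·δP/P)² + (1·δV/V)² + (-1·δT/T)²
  P term: (1×0.0386)² = 0.00149
  V term: (1×0.0868)² = 0.00753
  T term: (-1×0.0150)² = 0.000226
Total = 0.00925. Share from V = 0.00753/0.00925 = 0.814.

81.4%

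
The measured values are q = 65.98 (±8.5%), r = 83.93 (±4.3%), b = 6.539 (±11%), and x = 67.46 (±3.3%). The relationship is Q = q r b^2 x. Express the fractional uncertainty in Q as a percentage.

Each factor contributes (exponent × relative error)² to (δQ/Q)²:
  (1·δq/q)² = (1×0.0850)² = 0.00723;  (1·δr/r)² = (1×0.0430)² = 0.00185;  (2·δb/b)² = (2×0.110)² = 0.0484;  (1·δx/x)² = (1×0.0330)² = 0.00109
δQ/Q = √(0.0586) = 0.242

24.2%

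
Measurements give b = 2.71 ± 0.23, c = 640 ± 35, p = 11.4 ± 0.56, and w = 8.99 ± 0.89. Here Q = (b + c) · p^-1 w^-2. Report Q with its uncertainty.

Let u = b + c = 643. δu = √(δb² + δc²) = √(0.0529 + 1220) = 35.0, so δu/u = 0.0545.
Q is then a monomial in u, p, w:
δQ/Q = √((δu/u)² + (-1·δp/p)² + (-2·δw/w)²) = √(0.00297 + 0.00241 + 0.0392) = 0.211
Q = 0.698, so δQ = 0.211 × 0.698 = 0.147.

0.698 ± 0.147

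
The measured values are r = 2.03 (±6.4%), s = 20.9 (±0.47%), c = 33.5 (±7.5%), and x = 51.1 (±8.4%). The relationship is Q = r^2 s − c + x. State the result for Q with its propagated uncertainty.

Let p = r^2·s = 86.1. δp/p = √((2·δr/r)² + (1·δs/s)²) = √(0.0164 + 2.21e-05) = 0.128, so δp = 11.0.
Q = p − c + x: δQ = √(δp² + δc² + δx²) = √(122 + 6.31 + 18.4) = 12.1
Q = 104.

104 ± 12.1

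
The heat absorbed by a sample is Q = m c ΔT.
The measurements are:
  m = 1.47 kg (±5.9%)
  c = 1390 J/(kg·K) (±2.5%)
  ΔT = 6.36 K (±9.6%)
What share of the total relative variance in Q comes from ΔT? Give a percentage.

(δQ/Q)² = (1·δm/m)² + (1·δc/c)² + (1·δΔT/ΔT)²
  m term: (1×0.0590)² = 0.00348
  c term: (1×0.0250)² = 0.000625
  ΔT term: (1×0.0960)² = 0.00922
Total = 0.0133. Share from ΔT = 0.00922/0.0133 = 0.692.

69.2%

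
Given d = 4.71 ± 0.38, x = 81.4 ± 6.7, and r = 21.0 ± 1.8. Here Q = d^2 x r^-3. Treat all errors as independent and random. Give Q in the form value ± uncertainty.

0.195 ± 0.0613

Since Q is a product/quotient, work with relative uncertainties:
  (2·δd/d)² = (2×0.0807)² = 0.0260;  (1·δx/x)² = (1×0.0823)² = 0.00677;  (-3·δr/r)² = (-3×0.0857)² = 0.0661
δQ/Q = √(0.0989) = 0.315
Q = 0.195, so δQ = 0.315 × 0.195 = 0.0613.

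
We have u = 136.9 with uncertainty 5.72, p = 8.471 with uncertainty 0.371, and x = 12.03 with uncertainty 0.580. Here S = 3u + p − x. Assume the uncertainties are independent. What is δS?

17.2

For a sum/difference, combine absolute errors in quadrature:
  (3·δu)² = 294;  (δp)² = 0.138;  (δx)² = 0.336
δS = √(295) = 17.2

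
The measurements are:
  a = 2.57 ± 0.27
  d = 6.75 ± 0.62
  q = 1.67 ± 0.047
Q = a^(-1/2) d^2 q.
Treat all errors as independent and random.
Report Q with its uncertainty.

47.5 ± 9.17

For a monomial Q ∝ a^(-1/2), d^2, q, fractional errors add in quadrature:
  (−½·δa/a)² = (-0.5×0.105)² = 0.00276;  (2·δd/d)² = (2×0.0919)² = 0.0337;  (1·δq/q)² = (1×0.0281)² = 0.000792
δQ/Q = √(0.0373) = 0.193
Q = 47.5, so δQ = 0.193 × 47.5 = 9.17.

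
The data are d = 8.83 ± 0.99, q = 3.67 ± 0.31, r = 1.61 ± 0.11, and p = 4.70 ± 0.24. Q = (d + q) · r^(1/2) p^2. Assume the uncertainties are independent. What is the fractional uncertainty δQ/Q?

Let u = d + q = 12.5. δu = √(δd² + δq²) = √(0.980 + 0.0961) = 1.04, so δu/u = 0.0830.
Q is then a monomial in u, r, p:
δQ/Q = √((δu/u)² + (½·δr/r)² + (2·δp/p)²) = √(0.00689 + 0.00117 + 0.0104) = 0.136

0.136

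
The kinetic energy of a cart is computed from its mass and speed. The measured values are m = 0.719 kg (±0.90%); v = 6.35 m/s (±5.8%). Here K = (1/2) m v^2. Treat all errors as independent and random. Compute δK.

1.69 J

Products/powers → add relative errors in quadrature, weighted by exponent:
  (1·δm/m)² = (1×0.00900)² = 8.1e-05;  (2·δv/v)² = (2×0.0580)² = 0.0135
δK/K = √(0.0135) = 0.116
K = 14.5 J, so δK = 0.116 × 14.5 = 1.69 J.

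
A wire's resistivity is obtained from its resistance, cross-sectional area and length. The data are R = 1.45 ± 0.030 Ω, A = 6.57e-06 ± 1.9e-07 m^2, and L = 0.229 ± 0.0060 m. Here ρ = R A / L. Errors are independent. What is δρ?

1.84e-06 Ω·m

For a monomial ρ ∝ R, A, L^-1, fractional errors add in quadrature:
  (1·δR/R)² = (1×0.0207)² = 0.000428;  (1·δA/A)² = (1×0.0289)² = 0.000836;  (-1·δL/L)² = (-1×0.0262)² = 0.000686
δρ/ρ = √(0.00195) = 0.0442
ρ = 4.16e-05 Ω·m, so δρ = 0.0442 × 4.16e-05 = 1.84e-06 Ω·m.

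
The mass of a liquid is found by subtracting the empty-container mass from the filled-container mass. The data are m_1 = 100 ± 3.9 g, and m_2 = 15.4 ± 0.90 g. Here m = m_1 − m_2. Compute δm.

Each term contributes (cᵢ δxᵢ)² to (δm)²:
  (δm_1)² = 15.2;  (δm_2)² = 0.810
δm = √(16.0) = 4.00 g

4.00 g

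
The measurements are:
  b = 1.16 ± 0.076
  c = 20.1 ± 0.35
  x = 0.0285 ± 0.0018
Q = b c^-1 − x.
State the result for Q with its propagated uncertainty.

0.0292 ± 0.00431

Let p = b·c^-1 = 0.0577. δp/p = √((1·δb/b)² + (-1·δc/c)²) = √(0.00429 + 0.000303) = 0.0678, so δp = 0.00391.
Q = p − x: δQ = √(δp² + δx²) = √(1.53e-05 + 3.24e-06) = 0.00431
Q = 0.0292.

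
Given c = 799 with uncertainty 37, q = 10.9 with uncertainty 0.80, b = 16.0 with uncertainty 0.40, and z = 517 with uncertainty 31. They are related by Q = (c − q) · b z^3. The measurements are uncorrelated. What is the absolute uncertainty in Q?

Let u = c − q = 788. δu = √(δc² + δq²) = √(1370 + 0.640) = 37.0, so δu/u = 0.0470.
Q is then a monomial in u, b, z:
δQ/Q = √((δu/u)² + (1·δb/b)² + (3·δz/z)²) = √(0.00221 + 0.000625 + 0.0324) = 0.188
Q = 1.74e+12, so δQ = 0.188 × 1.74e+12 = 3.27e+11.

3.27e+11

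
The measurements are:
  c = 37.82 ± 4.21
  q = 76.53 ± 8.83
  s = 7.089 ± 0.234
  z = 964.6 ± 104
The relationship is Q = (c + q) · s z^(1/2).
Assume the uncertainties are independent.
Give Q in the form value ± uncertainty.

25180 ± 2680

Let u = c + q = 114.3. δu = √(δc² + δq²) = √(17.7 + 78.0) = 9.78, so δu/u = 0.0855.
Q is then a monomial in u, s, z:
δQ/Q = √((δu/u)² + (1·δs/s)² + (½·δz/z)²) = √(0.00732 + 0.00109 + 0.00291) = 0.106
Q = 25180, so δQ = 0.106 × 25180 = 2680.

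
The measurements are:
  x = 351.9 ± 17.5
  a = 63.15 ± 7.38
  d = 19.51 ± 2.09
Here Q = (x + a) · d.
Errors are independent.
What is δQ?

Let u = x + a = 415.0. δu = √(δx² + δa²) = √(306 + 54.5) = 19.0, so δu/u = 0.0458.
Q is then a monomial in u, d:
δQ/Q = √((δu/u)² + (1·δd/d)²) = √(0.00209 + 0.0115) = 0.116
Q = 8098, so δQ = 0.116 × 8098 = 943.

943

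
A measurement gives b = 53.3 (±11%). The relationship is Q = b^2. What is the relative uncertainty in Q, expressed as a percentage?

Q ∝ b^2, so δQ/Q = |2| · δb/b = 2 × 0.110 = 0.220.

22.0%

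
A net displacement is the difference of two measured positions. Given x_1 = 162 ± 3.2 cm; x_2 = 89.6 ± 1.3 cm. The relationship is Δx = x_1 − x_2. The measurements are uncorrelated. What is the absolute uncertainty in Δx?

Δx is a linear combination, so absolute uncertainties add in quadrature:
  (δx_1)² = 10.2;  (δx_2)² = 1.69
δΔx = √(11.9) = 3.45 cm

3.45 cm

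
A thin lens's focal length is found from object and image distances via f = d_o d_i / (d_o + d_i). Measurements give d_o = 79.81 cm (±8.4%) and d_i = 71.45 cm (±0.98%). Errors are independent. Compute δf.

1.51 cm

∂f/∂d_o = (d_i/(d_o+d_i))² = 0.223;  ∂f/∂d_i = (d_o/(d_o+d_i))² = 0.278
δf = √((∂f/∂d_o · δd_o)² + (∂f/∂d_i · δd_i)²) = √(2.24 + 0.0380) = 1.51 cm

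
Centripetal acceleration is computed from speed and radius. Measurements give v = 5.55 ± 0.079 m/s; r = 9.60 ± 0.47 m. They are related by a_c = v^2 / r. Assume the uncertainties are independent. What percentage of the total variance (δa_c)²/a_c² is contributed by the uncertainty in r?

74.7%

(δa_c/a_c)² = (2·δv/v)² + (-1·δr/r)²
  v term: (2×0.0142)² = 0.000810
  r term: (-1×0.0490)² = 0.00240
Total = 0.00321. Share from r = 0.00240/0.00321 = 0.747.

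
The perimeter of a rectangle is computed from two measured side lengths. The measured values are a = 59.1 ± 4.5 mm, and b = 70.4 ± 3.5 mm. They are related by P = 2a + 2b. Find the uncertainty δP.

Each term contributes (cᵢ δxᵢ)² to (δP)²:
  (2·δa)² = 81.0;  (2·δb)² = 49.0
δP = √(130) = 11.4 mm

11.4 mm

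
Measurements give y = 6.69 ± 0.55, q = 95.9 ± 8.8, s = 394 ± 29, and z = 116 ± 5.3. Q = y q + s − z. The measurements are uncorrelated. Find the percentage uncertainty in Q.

Let p = y·q = 642. δp/p = √((1·δy/y)² + (1·δq/q)²) = √(0.00676 + 0.00842) = 0.123, so δp = 79.0.
Q = p + s − z: δQ = √(δp² + δs² + δz²) = √(6250 + 841 + 28.1) = 84.4
Q = 920, so δQ/Q = 84.4/920 = 0.0917.

9.17%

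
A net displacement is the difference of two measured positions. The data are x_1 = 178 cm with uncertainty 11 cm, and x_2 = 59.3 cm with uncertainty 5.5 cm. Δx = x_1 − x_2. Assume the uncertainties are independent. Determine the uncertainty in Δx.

12.3 cm

Sums and differences: (δΔx)² = Σ (cᵢ δxᵢ)².
  (δx_1)² = 121;  (δx_2)² = 30.2
δΔx = √(151) = 12.3 cm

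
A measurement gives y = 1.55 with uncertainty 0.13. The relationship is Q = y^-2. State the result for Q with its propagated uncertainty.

Q ∝ y^-2, so δQ/Q = |-2| · δy/y = 2 × 0.0839 = 0.168.
Q = 0.416, so δQ = 0.168 × 0.416 = 0.0698.

0.416 ± 0.0698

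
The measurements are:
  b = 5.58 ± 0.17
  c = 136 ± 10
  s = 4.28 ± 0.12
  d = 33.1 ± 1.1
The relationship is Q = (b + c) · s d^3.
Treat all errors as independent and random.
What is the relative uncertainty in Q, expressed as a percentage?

Let u = b + c = 142. δu = √(δb² + δc²) = √(0.0289 + 100) = 10.0, so δu/u = 0.0706.
Q is then a monomial in u, s, d:
δQ/Q = √((δu/u)² + (1·δs/s)² + (3·δd/d)²) = √(0.00499 + 0.000786 + 0.00994) = 0.125

12.5%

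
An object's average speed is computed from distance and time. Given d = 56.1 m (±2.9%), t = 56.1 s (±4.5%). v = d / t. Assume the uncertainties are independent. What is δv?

0.0535 m/s

Products/powers → add relative errors in quadrature, weighted by exponent:
  (1·δd/d)² = (1×0.0290)² = 0.000841;  (-1·δt/t)² = (-1×0.0450)² = 0.00203
δv/v = √(0.00287) = 0.0535
v = 1.00 m/s, so δv = 0.0535 × 1.00 = 0.0535 m/s.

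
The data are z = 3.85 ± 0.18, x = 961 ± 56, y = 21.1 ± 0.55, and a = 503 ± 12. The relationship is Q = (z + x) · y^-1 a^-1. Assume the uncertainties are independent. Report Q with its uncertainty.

0.0909 ± 0.00618

Let u = z + x = 965. δu = √(δz² + δx²) = √(0.0324 + 3140) = 56.0, so δu/u = 0.0580.
Q is then a monomial in u, y, a:
δQ/Q = √((δu/u)² + (-1·δy/y)² + (-1·δa/a)²) = √(0.00337 + 0.000679 + 0.000569) = 0.0680
Q = 0.0909, so δQ = 0.0680 × 0.0909 = 0.00618.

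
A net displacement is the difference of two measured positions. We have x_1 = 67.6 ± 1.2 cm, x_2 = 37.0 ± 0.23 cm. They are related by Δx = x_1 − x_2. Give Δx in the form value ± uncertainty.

Sums and differences: (δΔx)² = Σ (cᵢ δxᵢ)².
  (δx_1)² = 1.44;  (δx_2)² = 0.0529
δΔx = √(1.49) = 1.22 cm
Δx = 30.6 cm.

30.6 ± 1.22 cm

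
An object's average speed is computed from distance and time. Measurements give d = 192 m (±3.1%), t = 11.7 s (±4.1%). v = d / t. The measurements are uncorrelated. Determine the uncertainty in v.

For a monomial v ∝ d, t^-1, fractional errors add in quadrature:
  (1·δd/d)² = (1×0.0310)² = 0.000961;  (-1·δt/t)² = (-1×0.0410)² = 0.00168
δv/v = √(0.00264) = 0.0514
v = 16.4 m/s, so δv = 0.0514 × 16.4 = 0.843 m/s.

0.843 m/s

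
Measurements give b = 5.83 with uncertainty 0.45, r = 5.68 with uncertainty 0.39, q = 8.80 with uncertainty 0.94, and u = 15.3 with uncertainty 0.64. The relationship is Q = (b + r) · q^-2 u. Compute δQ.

0.509

Let w = b + r = 11.5. δw = √(δb² + δr²) = √(0.203 + 0.152) = 0.595, so δw/w = 0.0517.
Q is then a monomial in w, q, u:
δQ/Q = √((δw/w)² + (-2·δq/q)² + (1·δu/u)²) = √(0.00268 + 0.0456 + 0.00175) = 0.224
Q = 2.27, so δQ = 0.224 × 2.27 = 0.509.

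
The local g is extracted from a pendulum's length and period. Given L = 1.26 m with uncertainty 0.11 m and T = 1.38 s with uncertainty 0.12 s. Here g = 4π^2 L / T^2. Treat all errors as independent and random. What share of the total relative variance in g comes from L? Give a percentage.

(δg/g)² = (1·δL/L)² + (-2·δT/T)²
  L term: (1×0.0873)² = 0.00762
  T term: (-2×0.0870)² = 0.0302
Total = 0.0379. Share from L = 0.00762/0.0379 = 0.201.

20.1%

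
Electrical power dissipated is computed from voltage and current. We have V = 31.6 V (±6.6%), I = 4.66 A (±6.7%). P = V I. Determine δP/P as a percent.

For a monomial P ∝ V, I, fractional errors add in quadrature:
  (1·δV/V)² = (1×0.0660)² = 0.00436;  (1·δI/I)² = (1×0.0670)² = 0.00449
δP/P = √(0.00885) = 0.0940

9.40%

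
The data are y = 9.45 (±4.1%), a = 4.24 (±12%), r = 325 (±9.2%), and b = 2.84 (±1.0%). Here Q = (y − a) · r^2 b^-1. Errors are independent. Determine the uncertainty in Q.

42900

Let u = y − a = 5.21. δu = √(δy² + δa²) = √(0.150 + 0.259) = 0.640, so δu/u = 0.123.
Q is then a monomial in u, r, b:
δQ/Q = √((δu/u)² + (2·δr/r)² + (-1·δb/b)²) = √(0.0151 + 0.0339 + 0.000100) = 0.221
Q = 1.94e+05, so δQ = 0.221 × 1.94e+05 = 42900.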